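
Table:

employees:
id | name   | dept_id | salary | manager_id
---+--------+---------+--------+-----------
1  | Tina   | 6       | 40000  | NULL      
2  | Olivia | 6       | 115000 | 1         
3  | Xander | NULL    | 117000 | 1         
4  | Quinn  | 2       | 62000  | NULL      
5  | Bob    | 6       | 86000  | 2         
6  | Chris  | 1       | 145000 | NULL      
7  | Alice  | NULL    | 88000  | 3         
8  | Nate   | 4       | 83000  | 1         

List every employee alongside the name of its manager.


This is a self-join: employees is joined to a second copy of itself, matching each row's manager_id to another row's id. Use LEFT JOIN so rows with manager_id=NULL are kept.
  - employee 1 (Tina): manager_id=NULL -> NULL
  - employee 2 (Olivia): manager_id=1 -> Tina
  - employee 3 (Xander): manager_id=1 -> Tina
  - employee 4 (Quinn): manager_id=NULL -> NULL
  - employee 5 (Bob): manager_id=2 -> Olivia
  - employee 6 (Chris): manager_id=NULL -> NULL
  - employee 7 (Alice): manager_id=3 -> Xander
  - employee 8 (Nate): manager_id=1 -> Tina

SQL:
SELECT a.name AS item, b.name AS manager
FROM employees a
LEFT JOIN employees b ON a.manager_id = b.id

Result:
item   | manager
-------+--------
Tina   | NULL   
Olivia | Tina   
Xander | Tina   
Quinn  | NULL   
Bob    | Olivia 
Chris  | NULL   
Alice  | Xander 
Nate   | Tina   


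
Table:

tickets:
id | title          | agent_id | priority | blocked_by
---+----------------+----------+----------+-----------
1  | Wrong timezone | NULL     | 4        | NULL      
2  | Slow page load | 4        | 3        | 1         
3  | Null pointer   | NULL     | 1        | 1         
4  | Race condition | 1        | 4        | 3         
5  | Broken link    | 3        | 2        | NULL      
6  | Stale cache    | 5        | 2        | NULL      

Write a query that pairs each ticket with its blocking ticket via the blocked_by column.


This is a self-join: tickets is joined to a second copy of itself, matching each row's blocked_by to another row's id. Use LEFT JOIN so rows with blocked_by=NULL are kept.
  - ticket 1 (Wrong timezone): blocked_by=NULL -> NULL
  - ticket 2 (Slow page load): blocked_by=1 -> Wrong timezone
  - ticket 3 (Null pointer): blocked_by=1 -> Wrong timezone
  - ticket 4 (Race condition): blocked_by=3 -> Null pointer
  - ticket 5 (Broken link): blocked_by=NULL -> NULL
  - ticket 6 (Stale cache): blocked_by=NULL -> NULL

SQL:
SELECT a.title AS item, b.title AS blocked_by
FROM tickets a
LEFT JOIN tickets b ON a.blocked_by = b.id

Result:
item           | blocked_by    
---------------+---------------
Wrong timezone | NULL          
Slow page load | Wrong timezone
Null pointer   | Wrong timezone
Race condition | Null pointer  
Broken link    | NULL          
Stale cache    | NULL          


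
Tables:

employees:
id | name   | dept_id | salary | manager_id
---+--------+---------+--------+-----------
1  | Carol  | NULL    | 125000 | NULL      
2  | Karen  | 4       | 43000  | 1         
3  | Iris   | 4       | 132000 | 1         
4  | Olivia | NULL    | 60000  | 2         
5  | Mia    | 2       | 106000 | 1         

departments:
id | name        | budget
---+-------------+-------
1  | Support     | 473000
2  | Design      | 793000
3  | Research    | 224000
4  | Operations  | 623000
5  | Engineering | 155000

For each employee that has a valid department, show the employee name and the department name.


INNER JOIN keeps only employees rows whose dept_id matches an id in departments. Walk through each employee:
  - employee 1 (Carol): dept_id=NULL, no match -> dropped
  - employee 2 (Karen): dept_id=4 -> matches Operations
  - employee 3 (Iris): dept_id=4 -> matches Operations
  - employee 4 (Olivia): dept_id=NULL, no match -> dropped
  - employee 5 (Mia): dept_id=2 -> matches Design
So 2 of 5 rows are dropped.

SQL:
SELECT a.name, b.name AS department
FROM employees a
INNER JOIN departments b ON a.dept_id = b.id

Result:
name  | department
------+-----------
Karen | Operations
Iris  | Operations
Mia   | Design    


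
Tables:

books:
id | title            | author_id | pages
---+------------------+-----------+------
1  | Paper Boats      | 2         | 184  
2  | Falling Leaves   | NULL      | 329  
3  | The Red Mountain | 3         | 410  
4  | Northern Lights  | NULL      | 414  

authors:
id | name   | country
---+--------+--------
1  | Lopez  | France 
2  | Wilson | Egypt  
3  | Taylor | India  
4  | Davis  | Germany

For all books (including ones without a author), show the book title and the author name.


LEFT JOIN keeps every row from books (the left table); where author_id has no match in authors, the author columns become NULL. Walk through each book:
  - book 1 (Paper Boats): author_id=2 -> matches Wilson
  - book 2 (Falling Leaves): author_id=NULL, no match -> kept with NULL
  - book 3 (The Red Mountain): author_id=3 -> matches Taylor
  - book 4 (Northern Lights): author_id=NULL, no match -> kept with NULL
All 4 rows appear; 2 have NULL author.

SQL:
SELECT a.title, b.name AS author
FROM books a
LEFT JOIN authors b ON a.author_id = b.id

Result:
title            | author
-----------------+-------
Paper Boats      | Wilson
Falling Leaves   | NULL  
The Red Mountain | Taylor
Northern Lights  | NULL  


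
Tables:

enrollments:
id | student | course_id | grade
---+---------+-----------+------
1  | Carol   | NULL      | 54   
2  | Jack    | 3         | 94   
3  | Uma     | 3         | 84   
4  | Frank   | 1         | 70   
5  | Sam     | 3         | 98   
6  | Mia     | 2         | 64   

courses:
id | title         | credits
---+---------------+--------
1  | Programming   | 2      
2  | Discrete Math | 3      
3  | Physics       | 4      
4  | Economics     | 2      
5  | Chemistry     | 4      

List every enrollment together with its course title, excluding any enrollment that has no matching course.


INNER JOIN keeps only enrollments rows whose course_id matches an id in courses. Walk through each enrollment:
  - enrollment 1 (Carol): course_id=NULL, no match -> dropped
  - enrollment 2 (Jack): course_id=3 -> matches Physics
  - enrollment 3 (Uma): course_id=3 -> matches Physics
  - enrollment 4 (Frank): course_id=1 -> matches Programming
  - enrollment 5 (Sam): course_id=3 -> matches Physics
  - enrollment 6 (Mia): course_id=2 -> matches Discrete Math
So 1 of 6 rows is dropped.

SQL:
SELECT a.student, b.title AS course
FROM enrollments a
INNER JOIN courses b ON a.course_id = b.id

Result:
student | course       
--------+--------------
Jack    | Physics      
Uma     | Physics      
Frank   | Programming  
Sam     | Physics      
Mia     | Discrete Math


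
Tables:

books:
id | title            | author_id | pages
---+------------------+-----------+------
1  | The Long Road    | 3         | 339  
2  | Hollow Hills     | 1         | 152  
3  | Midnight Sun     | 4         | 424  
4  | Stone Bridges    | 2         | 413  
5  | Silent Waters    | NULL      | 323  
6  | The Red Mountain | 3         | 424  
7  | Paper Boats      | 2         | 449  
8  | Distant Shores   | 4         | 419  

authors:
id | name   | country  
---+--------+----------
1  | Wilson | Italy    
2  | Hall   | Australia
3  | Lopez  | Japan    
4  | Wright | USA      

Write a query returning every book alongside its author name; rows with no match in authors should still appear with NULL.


LEFT JOIN keeps every row from books (the left table); where author_id has no match in authors, the author columns become NULL. Walk through each book:
  - book 1 (The Long Road): author_id=3 -> matches Lopez
  - book 2 (Hollow Hills): author_id=1 -> matches Wilson
  - book 3 (Midnight Sun): author_id=4 -> matches Wright
  - book 4 (Stone Bridges): author_id=2 -> matches Hall
  - book 5 (Silent Waters): author_id=NULL, no match -> kept with NULL
  - book 6 (The Red Mountain): author_id=3 -> matches Lopez
  - book 7 (Paper Boats): author_id=2 -> matches Hall
  - book 8 (Distant Shores): author_id=4 -> matches Wright
All 8 rows appear; 1 has NULL author.

SQL:
SELECT a.title, b.name AS author
FROM books a
LEFT JOIN authors b ON a.author_id = b.id

Result:
title            | author
-----------------+-------
The Long Road    | Lopez 
Hollow Hills     | Wilson
Midnight Sun     | Wright
Stone Bridges    | Hall  
Silent Waters    | NULL  
The Red Mountain | Lopez 
Paper Boats      | Hall  
Distant Shores   | Wright


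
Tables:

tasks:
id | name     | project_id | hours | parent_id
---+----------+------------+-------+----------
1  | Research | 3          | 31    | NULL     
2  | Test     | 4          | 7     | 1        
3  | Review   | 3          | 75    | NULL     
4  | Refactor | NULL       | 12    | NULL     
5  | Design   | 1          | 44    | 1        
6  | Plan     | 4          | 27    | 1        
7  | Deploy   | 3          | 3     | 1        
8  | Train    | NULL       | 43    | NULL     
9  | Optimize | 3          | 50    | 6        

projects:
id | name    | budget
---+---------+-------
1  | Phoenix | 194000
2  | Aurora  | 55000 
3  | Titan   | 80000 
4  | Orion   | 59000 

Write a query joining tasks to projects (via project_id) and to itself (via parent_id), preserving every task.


Two LEFT JOINs from the same base table tasks: one to projects via project_id, one to tasks itself via parent_id. Both are LEFT so every task is preserved.
Match against projects:
  - task 1 (Research): project_id=3 -> matches Titan
  - task 2 (Test): project_id=4 -> matches Orion
  - task 3 (Review): project_id=3 -> matches Titan
  - task 4 (Refactor): project_id=NULL, no match -> kept with NULL
  - task 5 (Design): project_id=1 -> matches Phoenix
  - task 6 (Plan): project_id=4 -> matches Orion
  - task 7 (Deploy): project_id=3 -> matches Titan
  - task 8 (Train): project_id=NULL, no match -> kept with NULL
  - task 9 (Optimize): project_id=3 -> matches Titan
Match against tasks (self):
  - task 1 (Research): parent_id=NULL -> NULL
  - task 2 (Test): parent_id=1 -> Research
  - task 3 (Review): parent_id=NULL -> NULL
  - task 4 (Refactor): parent_id=NULL -> NULL
  - task 5 (Design): parent_id=1 -> Research
  - task 6 (Plan): parent_id=1 -> Research
  - task 7 (Deploy): parent_id=1 -> Research
  - task 8 (Train): parent_id=NULL -> NULL
  - task 9 (Optimize): parent_id=6 -> Plan

SQL:
SELECT a.name, b.name AS project, c.name AS parent
FROM tasks a
LEFT JOIN projects b ON a.project_id = b.id
LEFT JOIN tasks c ON a.parent_id = c.id

Result:
name     | project | parent  
---------+---------+---------
Research | Titan   | NULL    
Test     | Orion   | Research
Review   | Titan   | NULL    
Refactor | NULL    | NULL    
Design   | Phoenix | Research
Plan     | Orion   | Research
Deploy   | Titan   | Research
Train    | NULL    | NULL    
Optimize | Titan   | Plan    


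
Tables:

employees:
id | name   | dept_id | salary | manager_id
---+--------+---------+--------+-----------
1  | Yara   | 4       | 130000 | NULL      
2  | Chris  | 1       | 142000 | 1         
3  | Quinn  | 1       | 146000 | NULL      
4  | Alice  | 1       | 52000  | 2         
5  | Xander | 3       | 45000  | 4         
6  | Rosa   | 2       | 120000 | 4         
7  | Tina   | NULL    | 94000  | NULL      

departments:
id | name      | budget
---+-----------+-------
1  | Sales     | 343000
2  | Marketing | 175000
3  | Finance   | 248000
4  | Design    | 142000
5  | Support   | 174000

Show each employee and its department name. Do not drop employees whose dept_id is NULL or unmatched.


LEFT JOIN keeps every row from employees (the left table); where dept_id has no match in departments, the department columns become NULL. Walk through each employee:
  - employee 1 (Yara): dept_id=4 -> matches Design
  - employee 2 (Chris): dept_id=1 -> matches Sales
  - employee 3 (Quinn): dept_id=1 -> matches Sales
  - employee 4 (Alice): dept_id=1 -> matches Sales
  - employee 5 (Xander): dept_id=3 -> matches Finance
  - employee 6 (Rosa): dept_id=2 -> matches Marketing
  - employee 7 (Tina): dept_id=NULL, no match -> kept with NULL
All 7 rows appear; 1 has NULL department.

SQL:
SELECT a.name, b.name AS department
FROM employees a
LEFT JOIN departments b ON a.dept_id = b.id

Result:
name   | department
-------+-----------
Yara   | Design    
Chris  | Sales     
Quinn  | Sales     
Alice  | Sales     
Xander | Finance   
Rosa   | Marketing 
Tina   | NULL      


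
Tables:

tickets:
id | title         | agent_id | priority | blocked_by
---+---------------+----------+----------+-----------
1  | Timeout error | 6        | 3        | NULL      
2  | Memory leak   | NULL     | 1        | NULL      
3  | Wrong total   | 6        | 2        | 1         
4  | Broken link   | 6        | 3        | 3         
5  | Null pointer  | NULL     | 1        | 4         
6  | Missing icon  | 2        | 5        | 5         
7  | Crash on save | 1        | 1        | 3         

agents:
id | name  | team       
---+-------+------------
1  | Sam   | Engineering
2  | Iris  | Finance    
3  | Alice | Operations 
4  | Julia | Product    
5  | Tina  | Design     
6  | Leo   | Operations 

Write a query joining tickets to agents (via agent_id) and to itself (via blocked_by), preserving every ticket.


Two LEFT JOINs from the same base table tickets: one to agents via agent_id, one to tickets itself via blocked_by. Both are LEFT so every ticket is preserved.
Match against agents:
  - ticket 1 (Timeout error): agent_id=6 -> matches Leo
  - ticket 2 (Memory leak): agent_id=NULL, no match -> kept with NULL
  - ticket 3 (Wrong total): agent_id=6 -> matches Leo
  - ticket 4 (Broken link): agent_id=6 -> matches Leo
  - ticket 5 (Null pointer): agent_id=NULL, no match -> kept with NULL
  - ticket 6 (Missing icon): agent_id=2 -> matches Iris
  - ticket 7 (Crash on save): agent_id=1 -> matches Sam
Match against tickets (self):
  - ticket 1 (Timeout error): blocked_by=NULL -> NULL
  - ticket 2 (Memory leak): blocked_by=NULL -> NULL
  - ticket 3 (Wrong total): blocked_by=1 -> Timeout error
  - ticket 4 (Broken link): blocked_by=3 -> Wrong total
  - ticket 5 (Null pointer): blocked_by=4 -> Broken link
  - ticket 6 (Missing icon): blocked_by=5 -> Null pointer
  - ticket 7 (Crash on save): blocked_by=3 -> Wrong total

SQL:
SELECT a.title, b.name AS agent, c.title AS blocked_by
FROM tickets a
LEFT JOIN agents b ON a.agent_id = b.id
LEFT JOIN tickets c ON a.blocked_by = c.id

Result:
title         | agent | blocked_by   
--------------+-------+--------------
Timeout error | Leo   | NULL         
Memory leak   | NULL  | NULL         
Wrong total   | Leo   | Timeout error
Broken link   | Leo   | Wrong total  
Null pointer  | NULL  | Broken link  
Missing icon  | Iris  | Null pointer 
Crash on save | Sam   | Wrong total  


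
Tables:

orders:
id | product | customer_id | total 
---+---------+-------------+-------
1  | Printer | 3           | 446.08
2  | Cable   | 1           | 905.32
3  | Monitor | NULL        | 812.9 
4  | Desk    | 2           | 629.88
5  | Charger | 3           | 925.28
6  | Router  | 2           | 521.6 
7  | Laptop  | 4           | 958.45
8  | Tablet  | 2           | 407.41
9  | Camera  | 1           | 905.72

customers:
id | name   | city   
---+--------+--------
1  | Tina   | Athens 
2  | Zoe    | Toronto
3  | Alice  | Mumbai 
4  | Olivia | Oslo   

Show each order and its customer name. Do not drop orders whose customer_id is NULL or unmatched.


LEFT JOIN keeps every row from orders (the left table); where customer_id has no match in customers, the customer columns become NULL. Walk through each order:
  - order 1 (Printer): customer_id=3 -> matches Alice
  - order 2 (Cable): customer_id=1 -> matches Tina
  - order 3 (Monitor): customer_id=NULL, no match -> kept with NULL
  - order 4 (Desk): customer_id=2 -> matches Zoe
  - order 5 (Charger): customer_id=3 -> matches Alice
  - order 6 (Router): customer_id=2 -> matches Zoe
  - order 7 (Laptop): customer_id=4 -> matches Olivia
  - order 8 (Tablet): customer_id=2 -> matches Zoe
  - order 9 (Camera): customer_id=1 -> matches Tina
All 9 rows appear; 1 has NULL customer.

SQL:
SELECT a.product, b.name AS customer
FROM orders a
LEFT JOIN customers b ON a.customer_id = b.id

Result:
product | customer
--------+---------
Printer | Alice   
Cable   | Tina    
Monitor | NULL    
Desk    | Zoe     
Charger | Alice   
Router  | Zoe     
Laptop  | Olivia  
Tablet  | Zoe     
Camera  | Tina    


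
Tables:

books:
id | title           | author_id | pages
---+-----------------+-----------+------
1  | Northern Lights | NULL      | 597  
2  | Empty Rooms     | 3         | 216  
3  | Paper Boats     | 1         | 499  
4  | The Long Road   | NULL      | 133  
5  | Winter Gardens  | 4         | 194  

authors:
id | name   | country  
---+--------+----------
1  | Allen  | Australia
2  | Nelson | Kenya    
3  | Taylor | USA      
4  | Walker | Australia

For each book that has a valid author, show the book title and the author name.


INNER JOIN keeps only books rows whose author_id matches an id in authors. Walk through each book:
  - book 1 (Northern Lights): author_id=NULL, no match -> dropped
  - book 2 (Empty Rooms): author_id=3 -> matches Taylor
  - book 3 (Paper Boats): author_id=1 -> matches Allen
  - book 4 (The Long Road): author_id=NULL, no match -> dropped
  - book 5 (Winter Gardens): author_id=4 -> matches Walker
So 2 of 5 rows are dropped.

SQL:
SELECT a.title, b.name AS author
FROM books a
INNER JOIN authors b ON a.author_id = b.id

Result:
title          | author
---------------+-------
Empty Rooms    | Taylor
Paper Boats    | Allen 
Winter Gardens | Walker


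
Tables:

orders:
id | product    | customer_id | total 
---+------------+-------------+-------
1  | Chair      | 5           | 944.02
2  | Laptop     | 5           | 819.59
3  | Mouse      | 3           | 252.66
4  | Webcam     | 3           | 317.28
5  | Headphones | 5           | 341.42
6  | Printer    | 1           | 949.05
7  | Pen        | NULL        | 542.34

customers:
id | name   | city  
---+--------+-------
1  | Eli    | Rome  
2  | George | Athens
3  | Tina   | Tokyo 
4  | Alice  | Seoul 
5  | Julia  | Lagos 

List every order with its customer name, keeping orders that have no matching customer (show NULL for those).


LEFT JOIN keeps every row from orders (the left table); where customer_id has no match in customers, the customer columns become NULL. Walk through each order:
  - order 1 (Chair): customer_id=5 -> matches Julia
  - order 2 (Laptop): customer_id=5 -> matches Julia
  - order 3 (Mouse): customer_id=3 -> matches Tina
  - order 4 (Webcam): customer_id=3 -> matches Tina
  - order 5 (Headphones): customer_id=5 -> matches Julia
  - order 6 (Printer): customer_id=1 -> matches Eli
  - order 7 (Pen): customer_id=NULL, no match -> kept with NULL
All 7 rows appear; 1 has NULL customer.

SQL:
SELECT a.product, b.name AS customer
FROM orders a
LEFT JOIN customers b ON a.customer_id = b.id

Result:
product    | customer
-----------+---------
Chair      | Julia   
Laptop     | Julia   
Mouse      | Tina    
Webcam     | Tina    
Headphones | Julia   
Printer    | Eli     
Pen        | NULL    


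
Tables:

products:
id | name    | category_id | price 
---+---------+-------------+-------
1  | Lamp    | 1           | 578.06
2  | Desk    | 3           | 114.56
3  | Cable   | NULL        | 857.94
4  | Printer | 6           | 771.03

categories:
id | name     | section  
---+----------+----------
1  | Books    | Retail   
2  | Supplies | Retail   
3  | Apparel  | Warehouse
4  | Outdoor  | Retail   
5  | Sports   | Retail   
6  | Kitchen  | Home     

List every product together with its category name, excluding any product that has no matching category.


INNER JOIN keeps only products rows whose category_id matches an id in categories. Walk through each product:
  - product 1 (Lamp): category_id=1 -> matches Books
  - product 2 (Desk): category_id=3 -> matches Apparel
  - product 3 (Cable): category_id=NULL, no match -> dropped
  - product 4 (Printer): category_id=6 -> matches Kitchen
So 1 of 4 rows is dropped.

SQL:
SELECT a.name, b.name AS category
FROM products a
INNER JOIN categories b ON a.category_id = b.id

Result:
name    | category
--------+---------
Lamp    | Books   
Desk    | Apparel 
Printer | Kitchen 


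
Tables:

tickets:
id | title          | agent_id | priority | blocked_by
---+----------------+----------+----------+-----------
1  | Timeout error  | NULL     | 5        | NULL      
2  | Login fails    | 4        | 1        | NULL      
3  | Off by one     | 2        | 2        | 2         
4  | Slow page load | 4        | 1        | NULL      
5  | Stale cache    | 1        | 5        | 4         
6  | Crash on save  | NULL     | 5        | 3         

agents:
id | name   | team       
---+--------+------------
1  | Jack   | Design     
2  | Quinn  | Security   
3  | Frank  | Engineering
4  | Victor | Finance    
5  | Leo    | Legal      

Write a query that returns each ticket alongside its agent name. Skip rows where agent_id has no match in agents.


INNER JOIN keeps only tickets rows whose agent_id matches an id in agents. Walk through each ticket:
  - ticket 1 (Timeout error): agent_id=NULL, no match -> dropped
  - ticket 2 (Login fails): agent_id=4 -> matches Victor
  - ticket 3 (Off by one): agent_id=2 -> matches Quinn
  - ticket 4 (Slow page load): agent_id=4 -> matches Victor
  - ticket 5 (Stale cache): agent_id=1 -> matches Jack
  - ticket 6 (Crash on save): agent_id=NULL, no match -> dropped
So 2 of 6 rows are dropped.

SQL:
SELECT a.title, b.name AS agent
FROM tickets a
INNER JOIN agents b ON a.agent_id = b.id

Result:
title          | agent 
---------------+-------
Login fails    | Victor
Off by one     | Quinn 
Slow page load | Victor
Stale cache    | Jack  


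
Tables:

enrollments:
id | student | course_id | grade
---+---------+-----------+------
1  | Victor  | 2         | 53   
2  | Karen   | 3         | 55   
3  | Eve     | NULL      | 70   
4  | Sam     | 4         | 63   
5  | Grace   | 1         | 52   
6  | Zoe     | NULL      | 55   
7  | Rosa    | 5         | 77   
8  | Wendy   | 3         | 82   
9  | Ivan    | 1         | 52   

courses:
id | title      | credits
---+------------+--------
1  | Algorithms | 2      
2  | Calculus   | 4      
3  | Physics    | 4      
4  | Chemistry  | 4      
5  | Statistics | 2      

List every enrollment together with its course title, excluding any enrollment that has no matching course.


INNER JOIN keeps only enrollments rows whose course_id matches an id in courses. Walk through each enrollment:
  - enrollment 1 (Victor): course_id=2 -> matches Calculus
  - enrollment 2 (Karen): course_id=3 -> matches Physics
  - enrollment 3 (Eve): course_id=NULL, no match -> dropped
  - enrollment 4 (Sam): course_id=4 -> matches Chemistry
  - enrollment 5 (Grace): course_id=1 -> matches Algorithms
  - enrollment 6 (Zoe): course_id=NULL, no match -> dropped
  - enrollment 7 (Rosa): course_id=5 -> matches Statistics
  - enrollment 8 (Wendy): course_id=3 -> matches Physics
  - enrollment 9 (Ivan): course_id=1 -> matches Algorithms
So 2 of 9 rows are dropped.

SQL:
SELECT a.student, b.title AS course
FROM enrollments a
INNER JOIN courses b ON a.course_id = b.id

Result:
student | course    
--------+-----------
Victor  | Calculus  
Karen   | Physics   
Sam     | Chemistry 
Grace   | Algorithms
Rosa    | Statistics
Wendy   | Physics   
Ivan    | Algorithms


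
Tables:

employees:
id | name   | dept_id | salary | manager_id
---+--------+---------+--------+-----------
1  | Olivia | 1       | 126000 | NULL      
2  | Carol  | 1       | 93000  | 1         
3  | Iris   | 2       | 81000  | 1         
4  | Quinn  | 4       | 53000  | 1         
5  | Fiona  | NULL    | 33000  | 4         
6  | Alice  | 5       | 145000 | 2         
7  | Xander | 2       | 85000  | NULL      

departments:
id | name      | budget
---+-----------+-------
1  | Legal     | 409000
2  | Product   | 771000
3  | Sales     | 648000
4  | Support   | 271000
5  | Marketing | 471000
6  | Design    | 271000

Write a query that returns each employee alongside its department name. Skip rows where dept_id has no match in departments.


INNER JOIN keeps only employees rows whose dept_id matches an id in departments. Walk through each employee:
  - employee 1 (Olivia): dept_id=1 -> matches Legal
  - employee 2 (Carol): dept_id=1 -> matches Legal
  - employee 3 (Iris): dept_id=2 -> matches Product
  - employee 4 (Quinn): dept_id=4 -> matches Support
  - employee 5 (Fiona): dept_id=NULL, no match -> dropped
  - employee 6 (Alice): dept_id=5 -> matches Marketing
  - employee 7 (Xander): dept_id=2 -> matches Product
So 1 of 7 rows is dropped.

SQL:
SELECT a.name, b.name AS department
FROM employees a
INNER JOIN departments b ON a.dept_id = b.id

Result:
name   | department
-------+-----------
Olivia | Legal     
Carol  | Legal     
Iris   | Product   
Quinn  | Support   
Alice  | Marketing 
Xander | Product   


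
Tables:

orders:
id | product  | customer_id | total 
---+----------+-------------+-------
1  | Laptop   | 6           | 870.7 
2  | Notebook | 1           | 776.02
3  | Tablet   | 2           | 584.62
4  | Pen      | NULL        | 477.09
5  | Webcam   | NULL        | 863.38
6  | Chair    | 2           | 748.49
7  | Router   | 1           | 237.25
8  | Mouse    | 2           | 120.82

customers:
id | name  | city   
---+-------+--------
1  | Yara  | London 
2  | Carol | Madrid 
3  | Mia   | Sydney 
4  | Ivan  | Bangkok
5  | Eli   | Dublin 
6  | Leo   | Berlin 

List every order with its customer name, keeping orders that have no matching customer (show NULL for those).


LEFT JOIN keeps every row from orders (the left table); where customer_id has no match in customers, the customer columns become NULL. Walk through each order:
  - order 1 (Laptop): customer_id=6 -> matches Leo
  - order 2 (Notebook): customer_id=1 -> matches Yara
  - order 3 (Tablet): customer_id=2 -> matches Carol
  - order 4 (Pen): customer_id=NULL, no match -> kept with NULL
  - order 5 (Webcam): customer_id=NULL, no match -> kept with NULL
  - order 6 (Chair): customer_id=2 -> matches Carol
  - order 7 (Router): customer_id=1 -> matches Yara
  - order 8 (Mouse): customer_id=2 -> matches Carol
All 8 rows appear; 2 have NULL customer.

SQL:
SELECT a.product, b.name AS customer
FROM orders a
LEFT JOIN customers b ON a.customer_id = b.id

Result:
product  | customer
---------+---------
Laptop   | Leo     
Notebook | Yara    
Tablet   | Carol   
Pen      | NULL    
Webcam   | NULL    
Chair    | Carol   
Router   | Yara    
Mouse    | Carol   


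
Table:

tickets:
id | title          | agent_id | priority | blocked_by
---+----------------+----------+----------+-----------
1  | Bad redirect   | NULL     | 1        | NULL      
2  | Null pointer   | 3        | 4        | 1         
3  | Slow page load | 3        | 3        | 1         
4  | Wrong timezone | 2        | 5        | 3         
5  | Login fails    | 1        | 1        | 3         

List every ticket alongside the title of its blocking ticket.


This is a self-join: tickets is joined to a second copy of itself, matching each row's blocked_by to another row's id. Use LEFT JOIN so rows with blocked_by=NULL are kept.
  - ticket 1 (Bad redirect): blocked_by=NULL -> NULL
  - ticket 2 (Null pointer): blocked_by=1 -> Bad redirect
  - ticket 3 (Slow page load): blocked_by=1 -> Bad redirect
  - ticket 4 (Wrong timezone): blocked_by=3 -> Slow page load
  - ticket 5 (Login fails): blocked_by=3 -> Slow page load

SQL:
SELECT a.title AS item, b.title AS blocked_by
FROM tickets a
LEFT JOIN tickets b ON a.blocked_by = b.id

Result:
item           | blocked_by    
---------------+---------------
Bad redirect   | NULL          
Null pointer   | Bad redirect  
Slow page load | Bad redirect  
Wrong timezone | Slow page load
Login fails    | Slow page load


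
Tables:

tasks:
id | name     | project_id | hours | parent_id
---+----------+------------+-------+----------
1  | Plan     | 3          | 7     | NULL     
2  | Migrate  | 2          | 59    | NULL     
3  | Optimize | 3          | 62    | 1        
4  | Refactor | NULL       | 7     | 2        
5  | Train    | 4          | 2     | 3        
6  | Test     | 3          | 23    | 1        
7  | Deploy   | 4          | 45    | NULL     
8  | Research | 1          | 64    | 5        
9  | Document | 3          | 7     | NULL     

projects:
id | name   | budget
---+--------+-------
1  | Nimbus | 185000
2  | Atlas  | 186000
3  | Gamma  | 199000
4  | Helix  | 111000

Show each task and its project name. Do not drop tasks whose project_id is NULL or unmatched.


LEFT JOIN keeps every row from tasks (the left table); where project_id has no match in projects, the project columns become NULL. Walk through each task:
  - task 1 (Plan): project_id=3 -> matches Gamma
  - task 2 (Migrate): project_id=2 -> matches Atlas
  - task 3 (Optimize): project_id=3 -> matches Gamma
  - task 4 (Refactor): project_id=NULL, no match -> kept with NULL
  - task 5 (Train): project_id=4 -> matches Helix
  - task 6 (Test): project_id=3 -> matches Gamma
  - task 7 (Deploy): project_id=4 -> matches Helix
  - task 8 (Research): project_id=1 -> matches Nimbus
  - task 9 (Document): project_id=3 -> matches Gamma
All 9 rows appear; 1 has NULL project.

SQL:
SELECT a.name, b.name AS project
FROM tasks a
LEFT JOIN projects b ON a.project_id = b.id

Result:
name     | project
---------+--------
Plan     | Gamma  
Migrate  | Atlas  
Optimize | Gamma  
Refactor | NULL   
Train    | Helix  
Test     | Gamma  
Deploy   | Helix  
Research | Nimbus 
Document | Gamma  


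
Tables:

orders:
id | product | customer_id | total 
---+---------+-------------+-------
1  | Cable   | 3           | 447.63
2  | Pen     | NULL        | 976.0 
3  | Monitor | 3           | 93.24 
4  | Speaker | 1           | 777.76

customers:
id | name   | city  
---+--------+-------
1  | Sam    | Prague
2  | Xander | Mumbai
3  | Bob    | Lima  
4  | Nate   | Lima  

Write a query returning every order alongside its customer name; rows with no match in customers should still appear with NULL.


LEFT JOIN keeps every row from orders (the left table); where customer_id has no match in customers, the customer columns become NULL. Walk through each order:
  - order 1 (Cable): customer_id=3 -> matches Bob
  - order 2 (Pen): customer_id=NULL, no match -> kept with NULL
  - order 3 (Monitor): customer_id=3 -> matches Bob
  - order 4 (Speaker): customer_id=1 -> matches Sam
All 4 rows appear; 1 has NULL customer.

SQL:
SELECT a.product, b.name AS customer
FROM orders a
LEFT JOIN customers b ON a.customer_id = b.id

Result:
product | customer
--------+---------
Cable   | Bob     
Pen     | NULL    
Monitor | Bob     
Speaker | Sam     


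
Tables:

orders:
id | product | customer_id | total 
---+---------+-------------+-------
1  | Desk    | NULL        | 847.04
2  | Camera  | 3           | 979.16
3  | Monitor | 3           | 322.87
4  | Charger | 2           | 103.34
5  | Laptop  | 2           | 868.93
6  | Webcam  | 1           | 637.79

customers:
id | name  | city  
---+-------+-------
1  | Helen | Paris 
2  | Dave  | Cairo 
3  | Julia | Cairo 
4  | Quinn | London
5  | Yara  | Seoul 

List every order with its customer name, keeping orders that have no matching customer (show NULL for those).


LEFT JOIN keeps every row from orders (the left table); where customer_id has no match in customers, the customer columns become NULL. Walk through each order:
  - order 1 (Desk): customer_id=NULL, no match -> kept with NULL
  - order 2 (Camera): customer_id=3 -> matches Julia
  - order 3 (Monitor): customer_id=3 -> matches Julia
  - order 4 (Charger): customer_id=2 -> matches Dave
  - order 5 (Laptop): customer_id=2 -> matches Dave
  - order 6 (Webcam): customer_id=1 -> matches Helen
All 6 rows appear; 1 has NULL customer.

SQL:
SELECT a.product, b.name AS customer
FROM orders a
LEFT JOIN customers b ON a.customer_id = b.id

Result:
product | customer
--------+---------
Desk    | NULL    
Camera  | Julia   
Monitor | Julia   
Charger | Dave    
Laptop  | Dave    
Webcam  | Helen   


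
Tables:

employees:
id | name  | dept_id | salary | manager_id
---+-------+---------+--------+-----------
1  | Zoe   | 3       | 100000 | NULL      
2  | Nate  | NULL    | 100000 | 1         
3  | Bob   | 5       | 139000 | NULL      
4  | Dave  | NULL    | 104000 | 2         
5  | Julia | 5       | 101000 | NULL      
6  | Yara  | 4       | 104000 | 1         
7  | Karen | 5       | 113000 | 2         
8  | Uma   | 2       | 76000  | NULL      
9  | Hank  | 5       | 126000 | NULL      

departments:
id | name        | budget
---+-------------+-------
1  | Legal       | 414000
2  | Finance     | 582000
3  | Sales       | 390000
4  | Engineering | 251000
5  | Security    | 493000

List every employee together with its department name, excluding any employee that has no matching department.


INNER JOIN keeps only employees rows whose dept_id matches an id in departments. Walk through each employee:
  - employee 1 (Zoe): dept_id=3 -> matches Sales
  - employee 2 (Nate): dept_id=NULL, no match -> dropped
  - employee 3 (Bob): dept_id=5 -> matches Security
  - employee 4 (Dave): dept_id=NULL, no match -> dropped
  - employee 5 (Julia): dept_id=5 -> matches Security
  - employee 6 (Yara): dept_id=4 -> matches Engineering
  - employee 7 (Karen): dept_id=5 -> matches Security
  - employee 8 (Uma): dept_id=2 -> matches Finance
  - employee 9 (Hank): dept_id=5 -> matches Security
So 2 of 9 rows are dropped.

SQL:
SELECT a.name, b.name AS department
FROM employees a
INNER JOIN departments b ON a.dept_id = b.id

Result:
name  | department 
------+------------
Zoe   | Sales      
Bob   | Security   
Julia | Security   
Yara  | Engineering
Karen | Security   
Uma   | Finance    
Hank  | Security   


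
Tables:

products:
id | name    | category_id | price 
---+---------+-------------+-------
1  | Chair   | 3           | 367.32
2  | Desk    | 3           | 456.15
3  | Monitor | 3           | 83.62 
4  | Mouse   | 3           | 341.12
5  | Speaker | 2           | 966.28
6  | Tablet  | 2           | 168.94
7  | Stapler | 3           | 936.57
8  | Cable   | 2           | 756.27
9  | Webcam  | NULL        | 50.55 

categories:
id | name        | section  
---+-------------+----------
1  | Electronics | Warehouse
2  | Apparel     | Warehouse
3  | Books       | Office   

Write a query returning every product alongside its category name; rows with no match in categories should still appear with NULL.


LEFT JOIN keeps every row from products (the left table); where category_id has no match in categories, the category columns become NULL. Walk through each product:
  - product 1 (Chair): category_id=3 -> matches Books
  - product 2 (Desk): category_id=3 -> matches Books
  - product 3 (Monitor): category_id=3 -> matches Books
  - product 4 (Mouse): category_id=3 -> matches Books
  - product 5 (Speaker): category_id=2 -> matches Apparel
  - product 6 (Tablet): category_id=2 -> matches Apparel
  - product 7 (Stapler): category_id=3 -> matches Books
  - product 8 (Cable): category_id=2 -> matches Apparel
  - product 9 (Webcam): category_id=NULL, no match -> kept with NULL
All 9 rows appear; 1 has NULL category.

SQL:
SELECT a.name, b.name AS category
FROM products a
LEFT JOIN categories b ON a.category_id = b.id

Result:
name    | category
--------+---------
Chair   | Books   
Desk    | Books   
Monitor | Books   
Mouse   | Books   
Speaker | Apparel 
Tablet  | Apparel 
Stapler | Books   
Cable   | Apparel 
Webcam  | NULL    


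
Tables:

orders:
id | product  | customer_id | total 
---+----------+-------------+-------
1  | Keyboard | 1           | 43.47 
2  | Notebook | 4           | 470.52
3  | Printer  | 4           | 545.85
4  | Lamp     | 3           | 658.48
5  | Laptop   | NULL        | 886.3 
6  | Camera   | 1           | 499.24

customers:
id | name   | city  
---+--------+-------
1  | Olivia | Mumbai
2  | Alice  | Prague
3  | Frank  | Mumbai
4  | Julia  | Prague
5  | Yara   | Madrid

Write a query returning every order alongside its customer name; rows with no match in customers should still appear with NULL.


LEFT JOIN keeps every row from orders (the left table); where customer_id has no match in customers, the customer columns become NULL. Walk through each order:
  - order 1 (Keyboard): customer_id=1 -> matches Olivia
  - order 2 (Notebook): customer_id=4 -> matches Julia
  - order 3 (Printer): customer_id=4 -> matches Julia
  - order 4 (Lamp): customer_id=3 -> matches Frank
  - order 5 (Laptop): customer_id=NULL, no match -> kept with NULL
  - order 6 (Camera): customer_id=1 -> matches Olivia
All 6 rows appear; 1 has NULL customer.

SQL:
SELECT a.product, b.name AS customer
FROM orders a
LEFT JOIN customers b ON a.customer_id = b.id

Result:
product  | customer
---------+---------
Keyboard | Olivia  
Notebook | Julia   
Printer  | Julia   
Lamp     | Frank   
Laptop   | NULL    
Camera   | Olivia  


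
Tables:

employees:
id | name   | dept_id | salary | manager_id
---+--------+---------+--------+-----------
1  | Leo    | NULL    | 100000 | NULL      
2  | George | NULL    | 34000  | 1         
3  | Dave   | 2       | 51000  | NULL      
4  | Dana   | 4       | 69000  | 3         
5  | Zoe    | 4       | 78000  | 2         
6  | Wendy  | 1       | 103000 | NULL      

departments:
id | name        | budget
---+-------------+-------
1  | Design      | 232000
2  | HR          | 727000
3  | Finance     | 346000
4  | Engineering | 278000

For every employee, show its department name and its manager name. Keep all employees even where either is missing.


Two LEFT JOINs from the same base table employees: one to departments via dept_id, one to employees itself via manager_id. Both are LEFT so every employee is preserved.
Match against departments:
  - employee 1 (Leo): dept_id=NULL, no match -> kept with NULL
  - employee 2 (George): dept_id=NULL, no match -> kept with NULL
  - employee 3 (Dave): dept_id=2 -> matches HR
  - employee 4 (Dana): dept_id=4 -> matches Engineering
  - employee 5 (Zoe): dept_id=4 -> matches Engineering
  - employee 6 (Wendy): dept_id=1 -> matches Design
Match against employees (self):
  - employee 1 (Leo): manager_id=NULL -> NULL
  - employee 2 (George): manager_id=1 -> Leo
  - employee 3 (Dave): manager_id=NULL -> NULL
  - employee 4 (Dana): manager_id=3 -> Dave
  - employee 5 (Zoe): manager_id=2 -> George
  - employee 6 (Wendy): manager_id=NULL -> NULL

SQL:
SELECT a.name, b.name AS department, c.name AS manager
FROM employees a
LEFT JOIN departments b ON a.dept_id = b.id
LEFT JOIN employees c ON a.manager_id = c.id

Result:
name   | department  | manager
-------+-------------+--------
Leo    | NULL        | NULL   
George | NULL        | Leo    
Dave   | HR          | NULL   
Dana   | Engineering | Dave   
Zoe    | Engineering | George 
Wendy  | Design      | NULL   


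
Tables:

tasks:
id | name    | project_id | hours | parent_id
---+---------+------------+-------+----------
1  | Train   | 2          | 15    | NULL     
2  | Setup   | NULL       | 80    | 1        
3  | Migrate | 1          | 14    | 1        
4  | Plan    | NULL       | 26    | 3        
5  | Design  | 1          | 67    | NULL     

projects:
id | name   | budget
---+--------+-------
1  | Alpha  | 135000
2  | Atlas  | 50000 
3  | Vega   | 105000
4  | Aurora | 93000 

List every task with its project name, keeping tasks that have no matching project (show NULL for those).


LEFT JOIN keeps every row from tasks (the left table); where project_id has no match in projects, the project columns become NULL. Walk through each task:
  - task 1 (Train): project_id=2 -> matches Atlas
  - task 2 (Setup): project_id=NULL, no match -> kept with NULL
  - task 3 (Migrate): project_id=1 -> matches Alpha
  - task 4 (Plan): project_id=NULL, no match -> kept with NULL
  - task 5 (Design): project_id=1 -> matches Alpha
All 5 rows appear; 2 have NULL project.

SQL:
SELECT a.name, b.name AS project
FROM tasks a
LEFT JOIN projects b ON a.project_id = b.id

Result:
name    | project
--------+--------
Train   | Atlas  
Setup   | NULL   
Migrate | Alpha  
Plan    | NULL   
Design  | Alpha  


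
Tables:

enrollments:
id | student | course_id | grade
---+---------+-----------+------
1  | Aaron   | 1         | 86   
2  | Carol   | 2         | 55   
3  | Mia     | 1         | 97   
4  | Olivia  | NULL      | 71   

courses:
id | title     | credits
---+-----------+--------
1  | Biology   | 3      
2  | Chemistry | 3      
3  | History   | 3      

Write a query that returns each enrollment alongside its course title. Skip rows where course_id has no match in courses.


INNER JOIN keeps only enrollments rows whose course_id matches an id in courses. Walk through each enrollment:
  - enrollment 1 (Aaron): course_id=1 -> matches Biology
  - enrollment 2 (Carol): course_id=2 -> matches Chemistry
  - enrollment 3 (Mia): course_id=1 -> matches Biology
  - enrollment 4 (Olivia): course_id=NULL, no match -> dropped
So 1 of 4 rows is dropped.

SQL:
SELECT a.student, b.title AS course
FROM enrollments a
INNER JOIN courses b ON a.course_id = b.id

Result:
student | course   
--------+----------
Aaron   | Biology  
Carol   | Chemistry
Mia     | Biology  
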